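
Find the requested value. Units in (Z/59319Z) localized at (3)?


Local ring = Z/27Z.
phi(27) = 3^2*(3-1) = 18


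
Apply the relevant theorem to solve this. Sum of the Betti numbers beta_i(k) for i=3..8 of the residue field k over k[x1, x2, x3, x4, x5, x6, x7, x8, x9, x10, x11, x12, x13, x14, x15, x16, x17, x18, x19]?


Koszul resolution: beta_i(k)=C(n,i), n=19
C(19,3)=969, C(19,4)=3876, C(19,5)=11628, C(19,6)=27132, C(19,7)=50388, C(19,8)=75582
Sum=169575


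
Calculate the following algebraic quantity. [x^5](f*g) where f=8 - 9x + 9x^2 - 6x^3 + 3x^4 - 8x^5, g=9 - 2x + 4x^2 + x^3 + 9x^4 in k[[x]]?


[x^5] = sum a_i*b_j, i+j=5
  -9*9=-81
  9*1=9
  -6*4=-24
  3*-2=-6
  -8*9=-72
Sum=-174


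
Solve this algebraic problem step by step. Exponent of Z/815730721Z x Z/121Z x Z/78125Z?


Exponent = lcm of the cyclic orders; pairwise coprime => product.
13^8*11^2*5^7=815730721*121*78125=7711204471953125


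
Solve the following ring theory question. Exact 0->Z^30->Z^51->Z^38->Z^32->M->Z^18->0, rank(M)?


Alt sum=0:
(-1)^0*30 + (-1)^1*51 + (-1)^2*38 + (-1)^3*32 + (-1)^4*? + (-1)^5*18=0
rank(M)=33


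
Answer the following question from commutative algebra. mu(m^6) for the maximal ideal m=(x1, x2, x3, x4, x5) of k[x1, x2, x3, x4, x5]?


Graded Nakayama: mu(m^d) = dim_k (m^d/m^(d+1)) = #degree-6 monomials in 5 vars
C(n+d-1,d)=C(10,6)=210


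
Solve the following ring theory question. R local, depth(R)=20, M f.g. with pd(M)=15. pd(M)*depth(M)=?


pd+depth=20
depth=20-15=5
pd*depth=15*5=75


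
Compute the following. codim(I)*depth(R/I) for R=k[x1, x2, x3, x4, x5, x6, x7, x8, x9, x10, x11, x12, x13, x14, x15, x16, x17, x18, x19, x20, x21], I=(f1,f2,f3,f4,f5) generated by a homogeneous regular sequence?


codim=5, depth=dim(R/I)=21-5=16
Product=5*16=80


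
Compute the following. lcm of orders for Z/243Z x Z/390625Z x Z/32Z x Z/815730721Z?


Exponent = lcm of the cyclic orders; pairwise coprime => product.
3^5*5^8*2^5*13^8=243*390625*32*815730721=2477782065037500000


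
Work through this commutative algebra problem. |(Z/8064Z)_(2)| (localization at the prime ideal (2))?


2-primary part: 8064=2^7*63
Size=2^7=128


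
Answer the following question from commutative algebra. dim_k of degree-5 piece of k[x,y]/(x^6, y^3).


k[x,y], I = (x^6, y^3), d = 5
Need i < 6 and d-i < 3.
Range: 3 <= i <= 5.
H(5) = 3


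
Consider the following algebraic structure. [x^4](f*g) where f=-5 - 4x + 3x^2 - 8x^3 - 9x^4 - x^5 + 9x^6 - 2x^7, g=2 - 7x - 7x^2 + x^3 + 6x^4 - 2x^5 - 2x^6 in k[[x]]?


[x^4] = sum a_i*b_j, i+j=4
  -5*6=-30
  -4*1=-4
  3*-7=-21
  -8*-7=56
  -9*2=-18
Sum=-17


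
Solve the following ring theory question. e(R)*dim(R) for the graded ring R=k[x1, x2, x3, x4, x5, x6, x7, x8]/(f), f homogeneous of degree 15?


e(R)=deg(f)=15, dim(R)=8-1=7
e*dim=15*7=105


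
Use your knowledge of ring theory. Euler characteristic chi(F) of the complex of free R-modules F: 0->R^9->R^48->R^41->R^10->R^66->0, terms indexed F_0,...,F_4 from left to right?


chi = sum (-1)^i * rank:
(-1)^0*9=9
(-1)^1*48=-48
(-1)^2*41=41
(-1)^3*10=-10
(-1)^4*66=66
chi=58


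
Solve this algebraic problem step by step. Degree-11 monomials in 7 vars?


C(d+n-1,n-1)=C(17,6)=12376


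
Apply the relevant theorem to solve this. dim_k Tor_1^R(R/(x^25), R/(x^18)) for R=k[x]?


Tor_1(R/I,R/J)=(I cap J)/IJ=(x^25)/(x^43)
dim=43-25=min(25,18)=18


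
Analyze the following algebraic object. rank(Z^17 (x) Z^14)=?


rank(M(x)N) = rank(M)*rank(N)
17*14 = 238


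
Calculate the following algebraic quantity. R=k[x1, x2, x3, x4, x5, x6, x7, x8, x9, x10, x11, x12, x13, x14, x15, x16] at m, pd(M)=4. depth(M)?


pd+depth=depth(R)=16
depth=16-4=12


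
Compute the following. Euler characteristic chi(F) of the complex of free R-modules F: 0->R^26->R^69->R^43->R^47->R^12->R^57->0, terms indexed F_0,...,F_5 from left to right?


chi = sum (-1)^i * rank:
(-1)^0*26=26
(-1)^1*69=-69
(-1)^2*43=43
(-1)^3*47=-47
(-1)^4*12=12
(-1)^5*57=-57
chi=-92


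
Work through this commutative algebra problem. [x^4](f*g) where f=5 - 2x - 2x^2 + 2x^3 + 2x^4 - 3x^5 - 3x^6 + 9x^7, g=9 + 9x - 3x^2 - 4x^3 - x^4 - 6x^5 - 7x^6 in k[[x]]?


[x^4] = sum a_i*b_j, i+j=4
  5*-1=-5
  -2*-4=8
  -2*-3=6
  2*9=18
  2*9=18
Sum=45


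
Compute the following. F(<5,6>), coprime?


gcd(5,6)=1 => F=ab-a-b=5*6-5-6=30-11=19


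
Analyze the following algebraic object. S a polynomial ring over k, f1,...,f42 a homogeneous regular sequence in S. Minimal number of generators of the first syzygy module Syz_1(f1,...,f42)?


Regular sequence => Koszul complex is the minimal free resolution.
Syz_1 minimally generated by Koszul relations f_i*e_j - f_j*e_i (i<j): mu(Syz_1) = beta_2 = C(m,2) = m(m-1)/2
m=42
42*41/2 = 861


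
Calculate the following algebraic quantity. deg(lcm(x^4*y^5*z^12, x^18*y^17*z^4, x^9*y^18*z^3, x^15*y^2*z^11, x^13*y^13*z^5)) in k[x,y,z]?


lcm = componentwise max:
x: max(4,18,9,15,13)=18
y: max(5,17,18,2,13)=18
z: max(12,4,3,11,5)=12
Total=18+18+12=48


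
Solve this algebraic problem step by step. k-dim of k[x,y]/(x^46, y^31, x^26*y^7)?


k[x,y]/I, I = (x^46, y^31, x^26*y^7)
Rect: 46x31=1426. Corner: (46-26)x(31-7)=480.
dim = 1426-480 = 946


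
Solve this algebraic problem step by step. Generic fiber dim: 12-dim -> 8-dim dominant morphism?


dim(fiber)=dim(X)-dim(Y)=12-8=4


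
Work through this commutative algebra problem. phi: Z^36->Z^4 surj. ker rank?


rank(ker) = 36-4 = 32


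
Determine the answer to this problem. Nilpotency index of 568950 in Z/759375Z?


568950^k mod 759375:
k=1: 568950
k=2: 5625
k=3: 337500
k=4: 506250
k=5: 0
First zero at k = 5


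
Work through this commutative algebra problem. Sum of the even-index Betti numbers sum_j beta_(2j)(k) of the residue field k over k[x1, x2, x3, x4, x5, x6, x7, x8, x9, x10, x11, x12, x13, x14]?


Koszul resolution: beta_i(k)=C(n,i), n=14
sum_even C(14,i) = 2^(n-1) = 2^13 = 8192


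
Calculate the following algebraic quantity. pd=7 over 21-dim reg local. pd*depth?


pd+depth=21
depth=21-7=14
pd*depth=7*14=98


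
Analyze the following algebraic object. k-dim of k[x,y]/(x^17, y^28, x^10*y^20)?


k[x,y]/I, I = (x^17, y^28, x^10*y^20)
Rect: 17x28=476. Corner: (17-10)x(28-20)=56.
dim = 476-56 = 420


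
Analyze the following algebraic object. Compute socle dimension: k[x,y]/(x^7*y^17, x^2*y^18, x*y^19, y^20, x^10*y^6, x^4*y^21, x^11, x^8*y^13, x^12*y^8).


Socle = ann(m) = span of standard monomials u with x*u, y*u in I (staircase corners).
Redundant generators: x^12*y^8, x^4*y^21
Minimal generators: x^11, x^10*y^6, x^8*y^13, x^7*y^17, x^2*y^18, x*y^19, y^20
Corners: y^19, xy^18, x^6y^17, x^7y^16, x^9y^12, x^10y^5
Socle dim=6


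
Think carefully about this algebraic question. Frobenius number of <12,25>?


gcd(12,25)=1 => F=ab-a-b=12*25-12-25=300-37=263


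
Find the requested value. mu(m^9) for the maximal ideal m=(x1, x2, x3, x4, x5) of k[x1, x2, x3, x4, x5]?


Graded Nakayama: mu(m^d) = dim_k (m^d/m^(d+1)) = #degree-9 monomials in 5 vars
C(n+d-1,d)=C(13,9)=715


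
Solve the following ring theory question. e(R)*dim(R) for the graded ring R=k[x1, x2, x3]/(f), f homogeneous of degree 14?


e(R)=deg(f)=14, dim(R)=3-1=2
e*dim=14*2=28


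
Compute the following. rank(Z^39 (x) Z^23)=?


rank(M(x)N) = rank(M)*rank(N)
39*23 = 897


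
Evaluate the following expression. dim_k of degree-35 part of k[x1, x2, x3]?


C(d+n-1,n-1)=C(37,2)=666


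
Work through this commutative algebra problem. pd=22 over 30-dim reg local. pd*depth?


pd+depth=30
depth=30-22=8
pd*depth=22*8=176


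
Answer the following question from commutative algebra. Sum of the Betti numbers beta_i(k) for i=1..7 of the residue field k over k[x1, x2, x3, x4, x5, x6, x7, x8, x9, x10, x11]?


Koszul resolution: beta_i(k)=C(n,i), n=11
C(11,1)=11, C(11,2)=55, C(11,3)=165, C(11,4)=330, C(11,5)=462, C(11,6)=462, C(11,7)=330
Sum=1815


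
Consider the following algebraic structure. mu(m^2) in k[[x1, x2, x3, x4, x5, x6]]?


C(n+d-1,d)=C(7,2)=21


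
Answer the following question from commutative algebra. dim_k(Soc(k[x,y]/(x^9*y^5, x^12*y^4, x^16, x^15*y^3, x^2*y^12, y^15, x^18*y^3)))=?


Socle = ann(m) = span of standard monomials u with x*u, y*u in I (staircase corners).
Redundant generators: x^18*y^3
Minimal generators: x^16, x^15*y^3, x^12*y^4, x^9*y^5, x^2*y^12, y^15
Corners: xy^14, x^8y^11, x^11y^4, x^14y^3, x^15y^2
Socle dim=5


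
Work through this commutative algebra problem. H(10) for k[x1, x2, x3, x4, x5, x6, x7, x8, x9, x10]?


C(d+n-1,n-1)=C(19,9)=92378


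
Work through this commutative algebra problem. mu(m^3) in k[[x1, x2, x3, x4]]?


C(n+d-1,d)=C(6,3)=20


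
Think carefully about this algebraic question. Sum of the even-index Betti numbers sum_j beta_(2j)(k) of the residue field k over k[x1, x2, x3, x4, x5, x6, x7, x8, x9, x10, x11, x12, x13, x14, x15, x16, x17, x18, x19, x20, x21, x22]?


Koszul resolution: beta_i(k)=C(n,i), n=22
sum_even C(22,i) = 2^(n-1) = 2^21 = 2097152


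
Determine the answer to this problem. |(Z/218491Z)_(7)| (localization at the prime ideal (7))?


7-primary part: 218491=7^5*13
Size=7^5=16807


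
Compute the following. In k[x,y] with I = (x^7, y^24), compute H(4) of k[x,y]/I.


k[x,y], I = (x^7, y^24), d = 4
Need i < 7 and d-i < 24.
Range: 0 <= i <= 4.
H(4) = 5


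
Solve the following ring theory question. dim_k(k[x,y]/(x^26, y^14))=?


Basis: x^i*y^j, i<26, j<14
26*14=364


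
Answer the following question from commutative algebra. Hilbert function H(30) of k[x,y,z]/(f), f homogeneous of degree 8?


C(32,2)-C(24,2)=496-276=220


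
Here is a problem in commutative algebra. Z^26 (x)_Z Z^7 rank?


rank(M(x)N) = rank(M)*rank(N)
26*7 = 182


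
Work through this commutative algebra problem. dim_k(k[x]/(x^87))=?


Basis: 1,x,...,x^86
dim=87


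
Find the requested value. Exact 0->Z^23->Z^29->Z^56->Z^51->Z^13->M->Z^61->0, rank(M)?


Alt sum=0:
(-1)^0*23 + (-1)^1*29 + (-1)^2*56 + (-1)^3*51 + (-1)^4*13 + (-1)^5*? + (-1)^6*61=0
rank(M)=73


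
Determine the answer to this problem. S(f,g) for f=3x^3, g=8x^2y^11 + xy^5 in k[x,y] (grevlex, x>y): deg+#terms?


LT(f)=3x^3, LT(g)=8x^2y^11
lcm(LM)=x^3y^11
S(f,g) (scaled by 24 to clear denominators) = 8y^11*f - 3x*g = -3x^2y^5
1 terms, deg 7.
7+1=8


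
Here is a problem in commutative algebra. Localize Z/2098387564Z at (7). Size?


7-primary part: 2098387564=7^9*52
Size=7^9=40353607


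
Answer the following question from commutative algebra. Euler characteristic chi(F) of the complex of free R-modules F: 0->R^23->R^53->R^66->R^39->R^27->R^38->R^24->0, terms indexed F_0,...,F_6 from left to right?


chi = sum (-1)^i * rank:
(-1)^0*23=23
(-1)^1*53=-53
(-1)^2*66=66
(-1)^3*39=-39
(-1)^4*27=27
(-1)^5*38=-38
(-1)^6*24=24
chi=10


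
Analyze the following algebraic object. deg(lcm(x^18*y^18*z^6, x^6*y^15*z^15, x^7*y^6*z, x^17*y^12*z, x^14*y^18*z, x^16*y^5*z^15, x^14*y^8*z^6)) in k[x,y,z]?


lcm = componentwise max:
x: max(18,6,7,17,14,16,14)=18
y: max(18,15,6,12,18,5,8)=18
z: max(6,15,1,1,1,15,6)=15
Total=18+18+15=51


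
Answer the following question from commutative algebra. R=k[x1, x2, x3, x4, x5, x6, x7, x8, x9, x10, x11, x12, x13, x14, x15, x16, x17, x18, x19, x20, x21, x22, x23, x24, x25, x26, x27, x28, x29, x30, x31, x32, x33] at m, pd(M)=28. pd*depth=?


pd+depth=33
depth=33-28=5
pd*depth=28*5=140


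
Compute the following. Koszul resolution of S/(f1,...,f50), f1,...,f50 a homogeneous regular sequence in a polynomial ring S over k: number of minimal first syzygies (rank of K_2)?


Regular sequence => Koszul complex is the minimal free resolution.
Syz_1 minimally generated by Koszul relations f_i*e_j - f_j*e_i (i<j): mu(Syz_1) = beta_2 = C(m,2) = m(m-1)/2
m=50
50*49/2 = 1225


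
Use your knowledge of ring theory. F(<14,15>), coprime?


gcd(14,15)=1 => F=ab-a-b=14*15-14-15=210-29=181


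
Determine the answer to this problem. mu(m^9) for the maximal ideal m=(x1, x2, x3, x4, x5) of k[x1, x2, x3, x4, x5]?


Graded Nakayama: mu(m^d) = dim_k (m^d/m^(d+1)) = #degree-9 monomials in 5 vars
C(n+d-1,d)=C(13,9)=715


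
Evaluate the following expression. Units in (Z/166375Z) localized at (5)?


Local ring = Z/125Z.
phi(125) = 5^2*(5-1) = 100


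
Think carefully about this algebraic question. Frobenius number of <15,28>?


gcd(15,28)=1 => F=ab-a-b=15*28-15-28=420-43=377


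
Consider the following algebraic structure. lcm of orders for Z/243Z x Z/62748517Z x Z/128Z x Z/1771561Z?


Exponent = lcm of the cyclic orders; pairwise coprime => product.
3^5*13^7*2^7*11^6=243*62748517*128*1771561=3457608525130750848


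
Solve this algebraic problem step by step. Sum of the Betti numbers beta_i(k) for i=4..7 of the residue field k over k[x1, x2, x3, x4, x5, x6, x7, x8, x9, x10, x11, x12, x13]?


Koszul resolution: beta_i(k)=C(n,i), n=13
C(13,4)=715, C(13,5)=1287, C(13,6)=1716, C(13,7)=1716
Sum=5434


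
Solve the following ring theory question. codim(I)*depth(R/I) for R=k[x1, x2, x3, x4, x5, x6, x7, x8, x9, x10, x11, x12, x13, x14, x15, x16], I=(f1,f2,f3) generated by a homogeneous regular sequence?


codim=3, depth=dim(R/I)=16-3=13
Product=3*13=39


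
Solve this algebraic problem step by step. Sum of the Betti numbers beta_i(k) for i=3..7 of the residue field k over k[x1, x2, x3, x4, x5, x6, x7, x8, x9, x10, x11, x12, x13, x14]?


Koszul resolution: beta_i(k)=C(n,i), n=14
C(14,3)=364, C(14,4)=1001, C(14,5)=2002, C(14,6)=3003, C(14,7)=3432
Sum=9802


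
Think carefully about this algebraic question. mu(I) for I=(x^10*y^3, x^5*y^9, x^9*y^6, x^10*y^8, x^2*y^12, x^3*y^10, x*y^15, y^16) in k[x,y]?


Remove redundant (divisible by others).
x^10*y^8 redundant.
Min: x^10*y^3, x^9*y^6, x^5*y^9, x^3*y^10, x^2*y^12, x*y^15, y^16
Count=7


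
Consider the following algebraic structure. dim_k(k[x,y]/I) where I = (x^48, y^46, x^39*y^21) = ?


k[x,y]/I, I = (x^48, y^46, x^39*y^21)
Rect: 48x46=2208. Corner: (48-39)x(46-21)=225.
dim = 2208-225 = 1983


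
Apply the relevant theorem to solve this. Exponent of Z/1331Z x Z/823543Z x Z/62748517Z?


Exponent = lcm of the cyclic orders; pairwise coprime => product.
11^3*7^7*13^7=1331*823543*62748517=68780891676457961


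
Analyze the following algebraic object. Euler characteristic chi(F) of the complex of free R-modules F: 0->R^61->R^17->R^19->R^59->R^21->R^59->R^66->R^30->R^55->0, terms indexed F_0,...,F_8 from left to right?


chi = sum (-1)^i * rank:
(-1)^0*61=61
(-1)^1*17=-17
(-1)^2*19=19
(-1)^3*59=-59
(-1)^4*21=21
(-1)^5*59=-59
(-1)^6*66=66
(-1)^7*30=-30
(-1)^8*55=55
chi=57


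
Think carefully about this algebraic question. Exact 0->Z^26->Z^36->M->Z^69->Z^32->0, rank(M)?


Alt sum=0:
(-1)^0*26 + (-1)^1*36 + (-1)^2*? + (-1)^3*69 + (-1)^4*32=0
rank(M)=47


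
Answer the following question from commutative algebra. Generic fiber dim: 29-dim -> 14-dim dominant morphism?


dim(fiber)=dim(X)-dim(Y)=29-14=15


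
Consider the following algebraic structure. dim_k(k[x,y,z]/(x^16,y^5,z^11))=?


Basis: x^iy^jz^k, i<16,j<5,k<11
16*5*11=880


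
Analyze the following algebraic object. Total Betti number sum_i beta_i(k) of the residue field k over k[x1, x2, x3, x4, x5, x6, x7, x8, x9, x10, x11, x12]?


Koszul resolution: beta_i(k)=C(n,i), n=12
sum_i C(12,i) = 2^12 = 4096


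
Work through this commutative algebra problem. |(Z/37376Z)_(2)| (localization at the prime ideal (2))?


2-primary part: 37376=2^9*73
Size=2^9=512


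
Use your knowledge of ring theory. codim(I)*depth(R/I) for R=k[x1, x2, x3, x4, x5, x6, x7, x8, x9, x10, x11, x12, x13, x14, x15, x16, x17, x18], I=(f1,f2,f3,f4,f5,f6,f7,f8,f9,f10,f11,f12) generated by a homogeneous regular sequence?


codim=12, depth=dim(R/I)=18-12=6
Product=12*6=72


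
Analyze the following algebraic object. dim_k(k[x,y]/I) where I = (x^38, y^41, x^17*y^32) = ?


k[x,y]/I, I = (x^38, y^41, x^17*y^32)
Rect: 38x41=1558. Corner: (38-17)x(41-32)=189.
dim = 1558-189 = 1369


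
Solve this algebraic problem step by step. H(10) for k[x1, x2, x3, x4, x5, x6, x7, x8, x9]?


C(d+n-1,n-1)=C(18,8)=43758


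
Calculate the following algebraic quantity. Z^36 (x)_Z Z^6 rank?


rank(M(x)N) = rank(M)*rank(N)
36*6 = 216


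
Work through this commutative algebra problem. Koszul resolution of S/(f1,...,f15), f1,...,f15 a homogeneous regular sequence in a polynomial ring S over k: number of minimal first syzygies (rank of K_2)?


Regular sequence => Koszul complex is the minimal free resolution.
Syz_1 minimally generated by Koszul relations f_i*e_j - f_j*e_i (i<j): mu(Syz_1) = beta_2 = C(m,2) = m(m-1)/2
m=15
15*14/2 = 105


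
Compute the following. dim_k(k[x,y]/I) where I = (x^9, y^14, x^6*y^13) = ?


k[x,y]/I, I = (x^9, y^14, x^6*y^13)
Rect: 9x14=126. Corner: (9-6)x(14-13)=3.
dim = 126-3 = 123


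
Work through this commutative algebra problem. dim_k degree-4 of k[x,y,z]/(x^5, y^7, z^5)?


Need i<5, j<7, k<5 with i+j+k=4.
For each i, j ranges over max(0,4-i-4)..min(6,4-i):
  i=0: j in [0,4] -> 5
  i=1: j in [0,3] -> 4
  i=2: j in [0,2] -> 3
  i=3: j in [0,1] -> 2
  i=4: j in [0,0] -> 1
H(4) = 5+4+3+2+1 = 15


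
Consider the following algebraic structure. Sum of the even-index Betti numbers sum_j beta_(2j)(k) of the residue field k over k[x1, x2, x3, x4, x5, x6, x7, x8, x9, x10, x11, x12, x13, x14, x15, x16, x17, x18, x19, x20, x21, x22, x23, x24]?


Koszul resolution: beta_i(k)=C(n,i), n=24
sum_even C(24,i) = 2^(n-1) = 2^23 = 8388608


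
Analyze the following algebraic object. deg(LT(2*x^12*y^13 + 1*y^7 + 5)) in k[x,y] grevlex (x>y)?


LT: 2*x^12*y^13
deg_x=12, deg_y=13
Total=12+13=25


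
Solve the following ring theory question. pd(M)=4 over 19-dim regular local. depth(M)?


pd+depth=depth(R)=19
depth=19-4=15


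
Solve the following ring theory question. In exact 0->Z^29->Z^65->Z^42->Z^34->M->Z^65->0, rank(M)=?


Alt sum=0:
(-1)^0*29 + (-1)^1*65 + (-1)^2*42 + (-1)^3*34 + (-1)^4*? + (-1)^5*65=0
rank(M)=93


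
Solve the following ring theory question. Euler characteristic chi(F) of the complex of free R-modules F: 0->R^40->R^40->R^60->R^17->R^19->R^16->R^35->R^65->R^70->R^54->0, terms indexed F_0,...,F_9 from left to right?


chi = sum (-1)^i * rank:
(-1)^0*40=40
(-1)^1*40=-40
(-1)^2*60=60
(-1)^3*17=-17
(-1)^4*19=19
(-1)^5*16=-16
(-1)^6*35=35
(-1)^7*65=-65
(-1)^8*70=70
(-1)^9*54=-54
chi=32


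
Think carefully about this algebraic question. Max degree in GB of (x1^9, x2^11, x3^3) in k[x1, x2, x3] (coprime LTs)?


Pure powers, coprime LTs => already GB.
Degrees: 9, 11, 3
Max=11


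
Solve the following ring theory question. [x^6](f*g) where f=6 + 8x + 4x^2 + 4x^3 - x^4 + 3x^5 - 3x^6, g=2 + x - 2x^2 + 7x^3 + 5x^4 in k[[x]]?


[x^6] = sum a_i*b_j, i+j=6
  4*5=20
  4*7=28
  -1*-2=2
  3*1=3
  -3*2=-6
Sum=47


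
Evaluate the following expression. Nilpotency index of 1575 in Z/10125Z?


1575^k mod 10125:
k=1: 1575
k=2: 0
First zero at k = 2


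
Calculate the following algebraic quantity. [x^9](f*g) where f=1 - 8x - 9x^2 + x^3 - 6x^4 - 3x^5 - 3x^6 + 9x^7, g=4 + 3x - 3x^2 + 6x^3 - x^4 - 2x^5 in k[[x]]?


[x^9] = sum a_i*b_j, i+j=9
  -6*-2=12
  -3*-1=3
  -3*6=-18
  9*-3=-27
Sum=-30


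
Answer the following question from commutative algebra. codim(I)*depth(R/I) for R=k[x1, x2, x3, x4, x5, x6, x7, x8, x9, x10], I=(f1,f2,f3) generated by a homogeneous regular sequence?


codim=3, depth=dim(R/I)=10-3=7
Product=3*7=21


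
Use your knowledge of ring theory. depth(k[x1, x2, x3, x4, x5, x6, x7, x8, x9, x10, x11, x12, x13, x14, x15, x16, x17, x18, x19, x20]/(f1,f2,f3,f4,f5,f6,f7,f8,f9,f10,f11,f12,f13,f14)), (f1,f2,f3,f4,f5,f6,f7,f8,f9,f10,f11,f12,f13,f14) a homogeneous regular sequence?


depth(R)=20
depth(R/I)=20-14=6


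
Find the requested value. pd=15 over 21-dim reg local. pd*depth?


pd+depth=21
depth=21-15=6
pd*depth=15*6=90


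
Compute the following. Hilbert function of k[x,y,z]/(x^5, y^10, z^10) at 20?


Need i<5, j<10, k<10 with i+j+k=20.
For each i, j ranges over max(0,20-i-9)..min(9,20-i):
  i=0: j in [11,9] -> 0
  i=1: j in [10,9] -> 0
  i=2: j in [9,9] -> 1
  i=3: j in [8,9] -> 2
  i=4: j in [7,9] -> 3
H(20) = 0+0+1+2+3 = 6


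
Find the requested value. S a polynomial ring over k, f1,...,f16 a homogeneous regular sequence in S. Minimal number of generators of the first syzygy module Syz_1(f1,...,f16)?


Regular sequence => Koszul complex is the minimal free resolution.
Syz_1 minimally generated by Koszul relations f_i*e_j - f_j*e_i (i<j): mu(Syz_1) = beta_2 = C(m,2) = m(m-1)/2
m=16
16*15/2 = 120


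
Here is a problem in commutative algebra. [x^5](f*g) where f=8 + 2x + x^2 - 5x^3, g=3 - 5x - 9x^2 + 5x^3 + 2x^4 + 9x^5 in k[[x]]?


[x^5] = sum a_i*b_j, i+j=5
  8*9=72
  2*2=4
  1*5=5
  -5*-9=45
Sum=126


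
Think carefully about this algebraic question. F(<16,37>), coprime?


gcd(16,37)=1 => F=ab-a-b=16*37-16-37=592-53=539


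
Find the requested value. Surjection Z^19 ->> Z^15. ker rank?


rank(ker) = 19-15 = 4


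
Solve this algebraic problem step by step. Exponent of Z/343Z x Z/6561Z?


Exponent = lcm of the cyclic orders; pairwise coprime => product.
7^3*3^8=343*6561=2250423


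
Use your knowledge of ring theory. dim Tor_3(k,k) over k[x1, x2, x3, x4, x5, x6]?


Koszul: C(n,i)=C(6,3)=20


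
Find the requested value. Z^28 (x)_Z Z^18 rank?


rank(M(x)N) = rank(M)*rank(N)
28*18 = 504


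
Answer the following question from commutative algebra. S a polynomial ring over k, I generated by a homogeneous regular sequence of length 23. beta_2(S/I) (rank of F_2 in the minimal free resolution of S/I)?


Regular sequence => Koszul complex is the minimal free resolution.
Syz_1 minimally generated by Koszul relations f_i*e_j - f_j*e_i (i<j): mu(Syz_1) = beta_2 = C(m,2) = m(m-1)/2
m=23
23*22/2 = 253


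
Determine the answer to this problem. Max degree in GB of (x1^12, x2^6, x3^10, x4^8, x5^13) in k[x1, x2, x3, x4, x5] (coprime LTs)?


Pure powers, coprime LTs => already GB.
Degrees: 12, 6, 10, 8, 13
Max=13


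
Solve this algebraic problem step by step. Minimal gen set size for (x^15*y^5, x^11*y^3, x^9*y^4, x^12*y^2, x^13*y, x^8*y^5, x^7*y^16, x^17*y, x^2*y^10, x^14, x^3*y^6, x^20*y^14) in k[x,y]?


Remove redundant (divisible by others).
x^17*y redundant.
x^7*y^16 redundant.
x^20*y^14 redundant.
x^15*y^5 redundant.
Min: x^14, x^13*y, x^12*y^2, x^11*y^3, x^9*y^4, x^8*y^5, x^3*y^6, x^2*y^10
Count=8


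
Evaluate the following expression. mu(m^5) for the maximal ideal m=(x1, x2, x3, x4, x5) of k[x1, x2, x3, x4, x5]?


Graded Nakayama: mu(m^d) = dim_k (m^d/m^(d+1)) = #degree-5 monomials in 5 vars
C(n+d-1,d)=C(9,5)=126


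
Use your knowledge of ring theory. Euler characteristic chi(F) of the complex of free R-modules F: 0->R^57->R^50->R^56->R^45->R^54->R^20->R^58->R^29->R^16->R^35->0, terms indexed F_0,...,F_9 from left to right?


chi = sum (-1)^i * rank:
(-1)^0*57=57
(-1)^1*50=-50
(-1)^2*56=56
(-1)^3*45=-45
(-1)^4*54=54
(-1)^5*20=-20
(-1)^6*58=58
(-1)^7*29=-29
(-1)^8*16=16
(-1)^9*35=-35
chi=62


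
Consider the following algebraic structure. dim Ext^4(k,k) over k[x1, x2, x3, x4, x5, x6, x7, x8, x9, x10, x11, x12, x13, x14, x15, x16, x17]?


C(n,i)=C(17,4)=2380


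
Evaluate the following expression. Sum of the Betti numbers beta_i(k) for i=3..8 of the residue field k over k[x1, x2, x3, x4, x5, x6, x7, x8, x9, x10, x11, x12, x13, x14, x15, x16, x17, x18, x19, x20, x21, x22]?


Koszul resolution: beta_i(k)=C(n,i), n=22
C(22,3)=1540, C(22,4)=7315, C(22,5)=26334, C(22,6)=74613, C(22,7)=170544, C(22,8)=319770
Sum=600116


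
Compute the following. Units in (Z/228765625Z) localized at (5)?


Local ring = Z/15625Z.
phi(15625) = 5^5*(5-1) = 12500


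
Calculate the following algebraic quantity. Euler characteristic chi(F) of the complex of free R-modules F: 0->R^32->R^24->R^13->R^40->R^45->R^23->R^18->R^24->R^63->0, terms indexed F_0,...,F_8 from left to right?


chi = sum (-1)^i * rank:
(-1)^0*32=32
(-1)^1*24=-24
(-1)^2*13=13
(-1)^3*40=-40
(-1)^4*45=45
(-1)^5*23=-23
(-1)^6*18=18
(-1)^7*24=-24
(-1)^8*63=63
chi=60


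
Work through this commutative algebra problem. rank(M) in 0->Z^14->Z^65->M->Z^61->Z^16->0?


Alt sum=0:
(-1)^0*14 + (-1)^1*65 + (-1)^2*? + (-1)^3*61 + (-1)^4*16=0
rank(M)=96


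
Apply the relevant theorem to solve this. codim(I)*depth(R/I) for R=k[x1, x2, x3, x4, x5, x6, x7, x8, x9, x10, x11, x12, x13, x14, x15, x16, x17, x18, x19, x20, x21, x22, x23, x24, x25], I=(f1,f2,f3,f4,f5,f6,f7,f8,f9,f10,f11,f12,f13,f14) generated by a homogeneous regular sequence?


codim=14, depth=dim(R/I)=25-14=11
Product=14*11=154


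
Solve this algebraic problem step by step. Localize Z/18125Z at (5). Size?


5-primary part: 18125=5^4*29
Size=5^4=625


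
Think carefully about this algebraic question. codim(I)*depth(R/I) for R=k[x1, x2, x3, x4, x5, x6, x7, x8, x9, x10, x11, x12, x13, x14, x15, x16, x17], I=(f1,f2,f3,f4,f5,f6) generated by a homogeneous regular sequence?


codim=6, depth=dim(R/I)=17-6=11
Product=6*11=66


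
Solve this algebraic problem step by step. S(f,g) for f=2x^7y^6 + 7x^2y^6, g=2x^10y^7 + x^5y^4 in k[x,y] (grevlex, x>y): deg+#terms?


LT(f)=2x^7y^6, LT(g)=2x^10y^7
lcm(LM)=x^10y^7
S(f,g) (scaled by 4 to clear denominators) = 2x^3y*f - 2*g = 14x^5y^7 - 2x^5y^4
2 terms, deg 12.
12+2=14


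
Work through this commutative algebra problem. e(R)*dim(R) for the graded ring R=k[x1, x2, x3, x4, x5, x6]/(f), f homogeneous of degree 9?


e(R)=deg(f)=9, dim(R)=6-1=5
e*dim=9*5=45


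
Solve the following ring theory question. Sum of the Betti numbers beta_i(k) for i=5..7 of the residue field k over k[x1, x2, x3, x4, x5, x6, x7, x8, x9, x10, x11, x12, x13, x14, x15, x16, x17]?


Koszul resolution: beta_i(k)=C(n,i), n=17
C(17,5)=6188, C(17,6)=12376, C(17,7)=19448
Sum=38012


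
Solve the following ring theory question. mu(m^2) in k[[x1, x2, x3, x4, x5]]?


C(n+d-1,d)=C(6,2)=15


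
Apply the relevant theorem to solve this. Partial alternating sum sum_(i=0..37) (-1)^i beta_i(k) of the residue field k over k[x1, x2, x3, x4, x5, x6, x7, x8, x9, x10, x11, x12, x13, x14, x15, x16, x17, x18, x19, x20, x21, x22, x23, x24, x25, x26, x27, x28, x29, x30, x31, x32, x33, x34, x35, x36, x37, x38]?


Koszul resolution: beta_i(k)=C(n,i), n=38
sum_(i=0..p) (-1)^i C(n,i) = (-1)^p C(n-1,p)
(-1)^37*C(37,37) = (-1)^37*1 = -1


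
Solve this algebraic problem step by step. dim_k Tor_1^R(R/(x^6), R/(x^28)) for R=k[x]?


Tor_1(R/I,R/J)=(I cap J)/IJ=(x^28)/(x^34)
dim=34-28=min(6,28)=6


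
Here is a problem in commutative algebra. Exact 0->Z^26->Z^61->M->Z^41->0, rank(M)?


Alt sum=0:
(-1)^0*26 + (-1)^1*61 + (-1)^2*? + (-1)^3*41=0
rank(M)=76


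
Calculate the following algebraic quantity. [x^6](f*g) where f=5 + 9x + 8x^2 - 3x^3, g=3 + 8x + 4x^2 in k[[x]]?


[x^6] = sum a_i*b_j, i+j=6
Sum=0


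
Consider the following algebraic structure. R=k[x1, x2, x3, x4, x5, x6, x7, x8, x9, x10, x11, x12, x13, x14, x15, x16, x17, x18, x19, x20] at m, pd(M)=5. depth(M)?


pd+depth=depth(R)=20
depth=20-5=15


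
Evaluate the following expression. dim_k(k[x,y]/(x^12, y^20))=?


Basis: x^i*y^j, i<12, j<20
12*20=240


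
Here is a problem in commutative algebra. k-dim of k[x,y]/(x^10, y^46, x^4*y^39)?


k[x,y]/I, I = (x^10, y^46, x^4*y^39)
Rect: 10x46=460. Corner: (10-4)x(46-39)=42.
dim = 460-42 = 418


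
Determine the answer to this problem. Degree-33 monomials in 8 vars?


C(d+n-1,n-1)=C(40,7)=18643560


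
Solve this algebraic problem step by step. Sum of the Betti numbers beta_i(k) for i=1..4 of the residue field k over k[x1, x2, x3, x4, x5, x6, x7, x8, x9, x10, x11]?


Koszul resolution: beta_i(k)=C(n,i), n=11
C(11,1)=11, C(11,2)=55, C(11,3)=165, C(11,4)=330
Sum=561


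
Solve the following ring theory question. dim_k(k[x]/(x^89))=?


Basis: 1,x,...,x^88
dim=89


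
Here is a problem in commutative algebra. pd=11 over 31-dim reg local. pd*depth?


pd+depth=31
depth=31-11=20
pd*depth=11*20=220


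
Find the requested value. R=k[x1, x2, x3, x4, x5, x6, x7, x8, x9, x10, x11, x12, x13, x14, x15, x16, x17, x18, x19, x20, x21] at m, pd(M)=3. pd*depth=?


pd+depth=21
depth=21-3=18
pd*depth=3*18=54


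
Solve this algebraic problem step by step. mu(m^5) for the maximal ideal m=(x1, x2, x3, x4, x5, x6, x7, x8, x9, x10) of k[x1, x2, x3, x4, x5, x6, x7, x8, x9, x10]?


Graded Nakayama: mu(m^d) = dim_k (m^d/m^(d+1)) = #degree-5 monomials in 10 vars
C(n+d-1,d)=C(14,5)=2002


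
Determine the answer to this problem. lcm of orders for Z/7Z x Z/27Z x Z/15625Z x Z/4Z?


Exponent = lcm of the cyclic orders; pairwise coprime => product.
7^1*3^3*5^6*2^2=7*27*15625*4=11812500


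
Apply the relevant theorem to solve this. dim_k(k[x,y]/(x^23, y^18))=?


Basis: x^i*y^j, i<23, j<18
23*18=414


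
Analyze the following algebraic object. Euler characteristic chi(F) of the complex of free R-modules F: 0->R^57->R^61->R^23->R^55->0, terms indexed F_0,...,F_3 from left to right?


chi = sum (-1)^i * rank:
(-1)^0*57=57
(-1)^1*61=-61
(-1)^2*23=23
(-1)^3*55=-55
chi=-36


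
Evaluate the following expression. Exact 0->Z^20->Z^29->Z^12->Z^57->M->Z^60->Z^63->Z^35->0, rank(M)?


Alt sum=0:
(-1)^0*20 + (-1)^1*29 + (-1)^2*12 + (-1)^3*57 + (-1)^4*? + (-1)^5*60 + (-1)^6*63 + (-1)^7*35=0
rank(M)=86


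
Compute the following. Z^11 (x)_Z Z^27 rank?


rank(M(x)N) = rank(M)*rank(N)
11*27 = 297


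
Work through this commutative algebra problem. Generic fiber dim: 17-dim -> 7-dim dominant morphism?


dim(fiber)=dim(X)-dim(Y)=17-7=10


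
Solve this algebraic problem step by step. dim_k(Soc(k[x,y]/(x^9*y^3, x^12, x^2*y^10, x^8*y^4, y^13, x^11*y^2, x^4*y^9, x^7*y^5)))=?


Socle = ann(m) = span of standard monomials u with x*u, y*u in I (staircase corners).
Minimal generators: x^12, x^11*y^2, x^9*y^3, x^8*y^4, x^7*y^5, x^4*y^9, x^2*y^10, y^13
Corners: xy^12, x^3y^9, x^6y^8, x^7y^4, x^8y^3, x^10y^2, x^11y
Socle dim=7


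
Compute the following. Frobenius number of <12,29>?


gcd(12,29)=1 => F=ab-a-b=12*29-12-29=348-41=307


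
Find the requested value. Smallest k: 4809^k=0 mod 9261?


4809^k mod 9261:
k=1: 4809
k=2: 1764
k=3: 0
First zero at k = 3


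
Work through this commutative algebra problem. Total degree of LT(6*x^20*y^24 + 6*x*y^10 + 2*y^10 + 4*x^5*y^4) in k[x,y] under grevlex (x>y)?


LT: 6*x^20*y^24
deg_x=20, deg_y=24
Total=20+24=44


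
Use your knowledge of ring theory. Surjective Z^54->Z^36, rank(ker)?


rank(ker) = 54-36 = 18


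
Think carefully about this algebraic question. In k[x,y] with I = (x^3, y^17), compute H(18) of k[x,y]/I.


k[x,y], I = (x^3, y^17), d = 18
Need i < 3 and d-i < 17.
Range: 2 <= i <= 2.
H(18) = 1


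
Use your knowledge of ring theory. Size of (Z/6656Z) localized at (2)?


2-primary part: 6656=2^9*13
Size=2^9=512


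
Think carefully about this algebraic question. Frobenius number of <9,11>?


gcd(9,11)=1 => F=ab-a-b=9*11-9-11=99-20=79


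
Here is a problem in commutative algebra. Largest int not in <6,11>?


gcd(6,11)=1 => F=ab-a-b=6*11-6-11=66-17=49


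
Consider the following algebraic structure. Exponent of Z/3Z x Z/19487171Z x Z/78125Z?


Exponent = lcm of the cyclic orders; pairwise coprime => product.
3^1*11^7*5^7=3*19487171*78125=4567305703125


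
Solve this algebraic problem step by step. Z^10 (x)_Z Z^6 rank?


rank(M(x)N) = rank(M)*rank(N)
10*6 = 60


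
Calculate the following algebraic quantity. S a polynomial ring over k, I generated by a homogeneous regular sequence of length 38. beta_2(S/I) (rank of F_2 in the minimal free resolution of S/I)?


Regular sequence => Koszul complex is the minimal free resolution.
Syz_1 minimally generated by Koszul relations f_i*e_j - f_j*e_i (i<j): mu(Syz_1) = beta_2 = C(m,2) = m(m-1)/2
m=38
38*37/2 = 703


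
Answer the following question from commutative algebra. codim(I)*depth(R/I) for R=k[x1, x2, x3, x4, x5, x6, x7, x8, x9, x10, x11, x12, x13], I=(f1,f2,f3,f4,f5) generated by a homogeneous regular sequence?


codim=5, depth=dim(R/I)=13-5=8
Product=5*8=40


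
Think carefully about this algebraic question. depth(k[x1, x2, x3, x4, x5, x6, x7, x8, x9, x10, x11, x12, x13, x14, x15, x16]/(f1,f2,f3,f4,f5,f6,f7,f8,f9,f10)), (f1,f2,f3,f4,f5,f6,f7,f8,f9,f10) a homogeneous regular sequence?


depth(R)=16
depth(R/I)=16-10=6


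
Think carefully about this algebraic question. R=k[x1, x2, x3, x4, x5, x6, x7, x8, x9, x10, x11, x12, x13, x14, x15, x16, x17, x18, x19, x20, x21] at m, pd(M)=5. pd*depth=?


pd+depth=21
depth=21-5=16
pd*depth=5*16=80


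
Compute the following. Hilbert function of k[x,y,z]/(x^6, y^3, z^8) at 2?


Need i<6, j<3, k<8 with i+j+k=2.
For each i, j ranges over max(0,2-i-7)..min(2,2-i):
  i=0: j in [0,2] -> 3
  i=1: j in [0,1] -> 2
  i=2: j in [0,0] -> 1
H(2) = 3+2+1 = 6


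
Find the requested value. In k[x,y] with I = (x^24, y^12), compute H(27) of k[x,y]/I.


k[x,y], I = (x^24, y^12), d = 27
Need i < 24 and d-i < 12.
Range: 16 <= i <= 23.
H(27) = 8


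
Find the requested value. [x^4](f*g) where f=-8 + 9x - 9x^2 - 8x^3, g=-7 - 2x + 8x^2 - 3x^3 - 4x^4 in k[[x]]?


[x^4] = sum a_i*b_j, i+j=4
  -8*-4=32
  9*-3=-27
  -9*8=-72
  -8*-2=16
Sum=-51


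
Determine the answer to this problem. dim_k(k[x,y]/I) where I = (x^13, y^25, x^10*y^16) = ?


k[x,y]/I, I = (x^13, y^25, x^10*y^16)
Rect: 13x25=325. Corner: (13-10)x(25-16)=27.
dim = 325-27 = 298


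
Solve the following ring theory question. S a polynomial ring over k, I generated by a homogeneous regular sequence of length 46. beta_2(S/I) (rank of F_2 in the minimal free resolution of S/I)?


Regular sequence => Koszul complex is the minimal free resolution.
Syz_1 minimally generated by Koszul relations f_i*e_j - f_j*e_i (i<j): mu(Syz_1) = beta_2 = C(m,2) = m(m-1)/2
m=46
46*45/2 = 1035


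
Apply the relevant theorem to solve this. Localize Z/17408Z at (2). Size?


2-primary part: 17408=2^10*17
Size=2^10=1024


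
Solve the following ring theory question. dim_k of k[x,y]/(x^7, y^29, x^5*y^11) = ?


k[x,y]/I, I = (x^7, y^29, x^5*y^11)
Rect: 7x29=203. Corner: (7-5)x(29-11)=36.
dim = 203-36 = 167


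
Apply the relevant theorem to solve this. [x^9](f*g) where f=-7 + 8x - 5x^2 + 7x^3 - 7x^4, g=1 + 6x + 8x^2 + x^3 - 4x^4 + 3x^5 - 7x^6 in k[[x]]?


[x^9] = sum a_i*b_j, i+j=9
  7*-7=-49
  -7*3=-21
Sum=-70


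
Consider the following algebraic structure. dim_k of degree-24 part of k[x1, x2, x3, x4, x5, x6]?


C(d+n-1,n-1)=C(29,5)=118755


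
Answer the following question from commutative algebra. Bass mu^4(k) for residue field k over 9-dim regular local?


C(n,i)=C(9,4)=126


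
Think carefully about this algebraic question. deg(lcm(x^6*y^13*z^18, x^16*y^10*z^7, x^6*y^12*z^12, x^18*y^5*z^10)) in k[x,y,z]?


lcm = componentwise max:
x: max(6,16,6,18)=18
y: max(13,10,12,5)=13
z: max(18,7,12,10)=18
Total=18+13+18=49


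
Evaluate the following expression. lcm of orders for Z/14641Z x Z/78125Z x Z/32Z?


Exponent = lcm of the cyclic orders; pairwise coprime => product.
11^4*5^7*2^5=14641*78125*32=36602500000


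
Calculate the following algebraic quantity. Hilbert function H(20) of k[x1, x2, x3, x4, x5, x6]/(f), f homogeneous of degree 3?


C(25,5)-C(22,5)=53130-26334=26796


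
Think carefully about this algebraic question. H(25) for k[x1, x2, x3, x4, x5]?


C(d+n-1,n-1)=C(29,4)=23751


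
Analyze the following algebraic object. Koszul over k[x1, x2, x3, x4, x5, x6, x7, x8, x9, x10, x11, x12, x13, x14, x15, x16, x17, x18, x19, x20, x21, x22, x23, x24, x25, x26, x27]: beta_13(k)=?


C(n,i)=C(27,13)=20058300


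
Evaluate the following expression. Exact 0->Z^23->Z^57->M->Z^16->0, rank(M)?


Alt sum=0:
(-1)^0*23 + (-1)^1*57 + (-1)^2*? + (-1)^3*16=0
rank(M)=50


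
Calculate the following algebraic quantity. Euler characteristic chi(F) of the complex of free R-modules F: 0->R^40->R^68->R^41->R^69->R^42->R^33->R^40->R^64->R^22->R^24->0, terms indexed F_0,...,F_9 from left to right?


chi = sum (-1)^i * rank:
(-1)^0*40=40
(-1)^1*68=-68
(-1)^2*41=41
(-1)^3*69=-69
(-1)^4*42=42
(-1)^5*33=-33
(-1)^6*40=40
(-1)^7*64=-64
(-1)^8*22=22
(-1)^9*24=-24
chi=-73


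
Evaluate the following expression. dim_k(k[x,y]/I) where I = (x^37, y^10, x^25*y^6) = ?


k[x,y]/I, I = (x^37, y^10, x^25*y^6)
Rect: 37x10=370. Corner: (37-25)x(10-6)=48.
dim = 370-48 = 322


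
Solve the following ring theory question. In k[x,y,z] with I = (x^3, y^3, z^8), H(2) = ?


Need i<3, j<3, k<8 with i+j+k=2.
For each i, j ranges over max(0,2-i-7)..min(2,2-i):
  i=0: j in [0,2] -> 3
  i=1: j in [0,1] -> 2
  i=2: j in [0,0] -> 1
H(2) = 3+2+1 = 6


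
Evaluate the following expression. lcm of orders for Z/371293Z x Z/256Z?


Exponent = lcm of the cyclic orders; pairwise coprime => product.
13^5*2^8=371293*256=95051008


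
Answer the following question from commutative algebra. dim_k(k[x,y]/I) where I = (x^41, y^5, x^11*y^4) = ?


k[x,y]/I, I = (x^41, y^5, x^11*y^4)
Rect: 41x5=205. Corner: (41-11)x(5-4)=30.
dim = 205-30 = 175


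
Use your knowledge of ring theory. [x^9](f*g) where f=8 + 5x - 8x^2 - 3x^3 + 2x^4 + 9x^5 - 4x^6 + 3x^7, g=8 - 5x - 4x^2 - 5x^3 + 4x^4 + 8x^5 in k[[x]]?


[x^9] = sum a_i*b_j, i+j=9
  2*8=16
  9*4=36
  -4*-5=20
  3*-4=-12
Sum=60


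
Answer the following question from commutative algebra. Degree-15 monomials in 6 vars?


C(d+n-1,n-1)=C(20,5)=15504


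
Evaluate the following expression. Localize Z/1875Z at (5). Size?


5-primary part: 1875=5^4*3
Size=5^4=625


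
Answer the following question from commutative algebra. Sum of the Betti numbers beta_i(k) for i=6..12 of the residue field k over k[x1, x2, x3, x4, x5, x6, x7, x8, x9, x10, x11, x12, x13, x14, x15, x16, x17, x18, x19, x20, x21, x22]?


Koszul resolution: beta_i(k)=C(n,i), n=22
C(22,6)=74613, C(22,7)=170544, C(22,8)=319770, C(22,9)=497420, C(22,10)=646646, C(22,11)=705432, C(22,12)=646646
Sum=3061071


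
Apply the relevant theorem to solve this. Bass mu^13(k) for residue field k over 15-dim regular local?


C(n,i)=C(15,13)=105


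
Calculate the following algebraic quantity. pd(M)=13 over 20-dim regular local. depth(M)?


pd+depth=depth(R)=20
depth=20-13=7


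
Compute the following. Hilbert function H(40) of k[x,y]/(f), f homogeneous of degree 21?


H(t)=d for t>=d-1.
d=21, t=40
H(40)=21


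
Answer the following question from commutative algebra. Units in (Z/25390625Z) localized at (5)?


Local ring = Z/1953125Z.
phi(1953125) = 5^8*(5-1) = 1562500


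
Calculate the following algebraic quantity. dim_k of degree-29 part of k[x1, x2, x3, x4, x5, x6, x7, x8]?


C(d+n-1,n-1)=C(36,7)=8347680


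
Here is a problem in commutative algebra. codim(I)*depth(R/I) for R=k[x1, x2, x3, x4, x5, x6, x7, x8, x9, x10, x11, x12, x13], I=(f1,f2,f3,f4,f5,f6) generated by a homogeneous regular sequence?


codim=6, depth=dim(R/I)=13-6=7
Product=6*7=42


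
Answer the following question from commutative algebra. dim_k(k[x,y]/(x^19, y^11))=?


Basis: x^i*y^j, i<19, j<11
19*11=209


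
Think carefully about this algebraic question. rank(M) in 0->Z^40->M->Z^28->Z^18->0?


Alt sum=0:
(-1)^0*40 + (-1)^1*? + (-1)^2*28 + (-1)^3*18=0
rank(M)=50


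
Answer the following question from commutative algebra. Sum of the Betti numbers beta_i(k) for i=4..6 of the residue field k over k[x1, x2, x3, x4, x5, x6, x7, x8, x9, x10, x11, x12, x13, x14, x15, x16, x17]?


Koszul resolution: beta_i(k)=C(n,i), n=17
C(17,4)=2380, C(17,5)=6188, C(17,6)=12376
Sum=20944
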